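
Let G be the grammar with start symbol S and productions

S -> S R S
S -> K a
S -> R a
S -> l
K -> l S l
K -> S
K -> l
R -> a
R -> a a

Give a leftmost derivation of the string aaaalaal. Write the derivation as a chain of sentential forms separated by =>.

S => SRS   [S -> S R S]
SRS => RaRS   [S -> R a]
RaRS => aaRS   [R -> a]
aaRS => aaaaS   [R -> a a]
aaaaS => aaaaSRS   [S -> S R S]
aaaaSRS => aaaaKaRS   [S -> K a]
aaaaKaRS => aaaalaRS   [K -> l]
aaaalaRS => aaaalaaS   [R -> a]
aaaalaaS => aaaalaal   [S -> l]

S => SRS => RaRS => aaRS => aaaaS => aaaaSRS => aaaaKaRS => aaaalaRS => aaaalaaS => aaaalaal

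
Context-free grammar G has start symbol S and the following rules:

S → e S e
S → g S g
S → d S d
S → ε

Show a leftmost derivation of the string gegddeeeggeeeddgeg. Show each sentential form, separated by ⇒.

S ⇒ gSg ⇒ geSeg ⇒ gegSgeg ⇒ gegdSdgeg ⇒ gegddSddgeg ⇒ gegddeSeddgeg ⇒ gegddeeSeeddgeg ⇒ gegddeeeSeeeddgeg ⇒ gegddeeegSgeeeddgeg ⇒ gegddeeeggeeeddgeg

S ⇒ gSg   [S → g S g]
gSg ⇒ geSeg   [S → e S e]
geSeg ⇒ gegSgeg   [S → g S g]
gegSgeg ⇒ gegdSdgeg   [S → d S d]
gegdSdgeg ⇒ gegddSddgeg   [S → d S d]
gegddSddgeg ⇒ gegddeSeddgeg   [S → e S e]
gegddeSeddgeg ⇒ gegddeeSeeddgeg   [S → e S e]
gegddeeSeeddgeg ⇒ gegddeeeSeeeddgeg   [S → e S e]
gegddeeeSeeeddgeg ⇒ gegddeeegSgeeeddgeg   [S → g S g]
gegddeeegSgeeeddgeg ⇒ gegddeeeggeeeddgeg   [S → ε]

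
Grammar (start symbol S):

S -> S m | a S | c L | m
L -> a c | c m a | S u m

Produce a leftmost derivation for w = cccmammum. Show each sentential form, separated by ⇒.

S ⇒ cL   [S -> c L]
cL ⇒ cSum   [L -> S u m]
cSum ⇒ cSmum   [S -> S m]
cSmum ⇒ cSmmum   [S -> S m]
cSmmum ⇒ ccLmmum   [S -> c L]
ccLmmum ⇒ cccmammum   [L -> c m a]

S ⇒ cL ⇒ cSum ⇒ cSmum ⇒ cSmmum ⇒ ccLmmum ⇒ cccmammum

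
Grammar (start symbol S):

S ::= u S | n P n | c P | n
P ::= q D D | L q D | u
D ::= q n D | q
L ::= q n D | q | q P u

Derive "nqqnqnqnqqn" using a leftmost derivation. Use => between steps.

S => nPn => nqDDn => nqqnDDn => nqqnqnDDn => nqqnqnqnDDn => nqqnqnqnqDn => nqqnqnqnqqn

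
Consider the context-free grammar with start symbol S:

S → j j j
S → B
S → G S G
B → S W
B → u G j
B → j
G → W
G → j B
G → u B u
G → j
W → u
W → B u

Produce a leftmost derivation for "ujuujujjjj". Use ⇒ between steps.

S ⇒ GSG   [S → G S G]
GSG ⇒ WSG   [G → W]
WSG ⇒ BuSG   [W → B u]
BuSG ⇒ uGjuSG   [B → u G j]
uGjuSG ⇒ uWjuSG   [G → W]
uWjuSG ⇒ uBujuSG   [W → B u]
uBujuSG ⇒ uSWujuSG   [B → S W]
uSWujuSG ⇒ uBWujuSG   [S → B]
uBWujuSG ⇒ ujWujuSG   [B → j]
ujWujuSG ⇒ ujuujuSG   [W → u]
ujuujuSG ⇒ ujuujujjjG   [S → j j j]
ujuujujjjG ⇒ ujuujujjjj   [G → j]

S⇒GSG⇒WSG⇒BuSG⇒uGjuSG⇒uWjuSG⇒uBujuSG⇒uSWujuSG⇒uBWujuSG⇒ujWujuSG⇒ujuujuSG⇒ujuujujjjG⇒ujuujujjjj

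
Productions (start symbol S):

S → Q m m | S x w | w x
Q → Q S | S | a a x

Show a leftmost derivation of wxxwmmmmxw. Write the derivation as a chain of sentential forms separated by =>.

S=>Sxw=>Qmmxw=>Smmxw=>Qmmmmxw=>Smmmmxw=>Sxwmmmmxw=>wxxwmmmmxw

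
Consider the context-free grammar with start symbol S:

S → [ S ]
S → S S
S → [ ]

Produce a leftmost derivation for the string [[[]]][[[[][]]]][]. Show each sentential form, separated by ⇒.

S ⇒ SS ⇒ [S]S ⇒ [[S]]S ⇒ [[[]]]S ⇒ [[[]]]SS ⇒ [[[]]][S]S ⇒ [[[]]][[S]]S ⇒ [[[]]][[[S]]]S ⇒ [[[]]][[[SS]]]S ⇒ [[[]]][[[[]S]]]S ⇒ [[[]]][[[[][]]]]S ⇒ [[[]]][[[[][]]]][]

S ⇒ SS   [S → S S]
SS ⇒ [S]S   [S → [ S ]]
[S]S ⇒ [[S]]S   [S → [ S ]]
[[S]]S ⇒ [[[]]]S   [S → [ ]]
[[[]]]S ⇒ [[[]]]SS   [S → S S]
[[[]]]SS ⇒ [[[]]][S]S   [S → [ S ]]
[[[]]][S]S ⇒ [[[]]][[S]]S   [S → [ S ]]
[[[]]][[S]]S ⇒ [[[]]][[[S]]]S   [S → [ S ]]
[[[]]][[[S]]]S ⇒ [[[]]][[[SS]]]S   [S → S S]
[[[]]][[[SS]]]S ⇒ [[[]]][[[[]S]]]S   [S → [ ]]
[[[]]][[[[]S]]]S ⇒ [[[]]][[[[][]]]]S   [S → [ ]]
[[[]]][[[[][]]]]S ⇒ [[[]]][[[[][]]]][]   [S → [ ]]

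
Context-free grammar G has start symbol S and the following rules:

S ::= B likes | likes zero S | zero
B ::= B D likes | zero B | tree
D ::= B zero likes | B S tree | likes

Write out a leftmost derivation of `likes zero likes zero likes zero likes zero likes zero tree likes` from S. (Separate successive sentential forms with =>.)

S => likes zero S => likes zero likes zero S => likes zero likes zero likes zero S => likes zero likes zero likes zero likes zero S => likes zero likes zero likes zero likes zero likes zero S => likes zero likes zero likes zero likes zero likes zero B likes => likes zero likes zero likes zero likes zero likes zero tree likes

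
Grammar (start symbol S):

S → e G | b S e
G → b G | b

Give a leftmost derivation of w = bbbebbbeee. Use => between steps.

S => bSe   [S → b S e]
bSe => bbSee   [S → b S e]
bbSee => bbbSeee   [S → b S e]
bbbSeee => bbbeGeee   [S → e G]
bbbeGeee => bbbebGeee   [G → b G]
bbbebGeee => bbbebbGeee   [G → b G]
bbbebbGeee => bbbebbbeee   [G → b]

S => bSe => bbSee => bbbSeee => bbbeGeee => bbbebGeee => bbbebbGeee => bbbebbbeee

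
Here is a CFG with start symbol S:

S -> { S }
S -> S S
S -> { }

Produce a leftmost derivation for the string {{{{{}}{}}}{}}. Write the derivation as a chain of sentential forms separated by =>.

S=>{S}=>{SS}=>{{S}S}=>{{{S}}S}=>{{{SS}}S}=>{{{{S}S}}S}=>{{{{{}}S}}S}=>{{{{{}}{}}}S}=>{{{{{}}{}}}{}}

S => {S}   [S -> { S }]
{S} => {SS}   [S -> S S]
{SS} => {{S}S}   [S -> { S }]
{{S}S} => {{{S}}S}   [S -> { S }]
{{{S}}S} => {{{SS}}S}   [S -> S S]
{{{SS}}S} => {{{{S}S}}S}   [S -> { S }]
{{{{S}S}}S} => {{{{{}}S}}S}   [S -> { }]
{{{{{}}S}}S} => {{{{{}}{}}}S}   [S -> { }]
{{{{{}}{}}}S} => {{{{{}}{}}}{}}   [S -> { }]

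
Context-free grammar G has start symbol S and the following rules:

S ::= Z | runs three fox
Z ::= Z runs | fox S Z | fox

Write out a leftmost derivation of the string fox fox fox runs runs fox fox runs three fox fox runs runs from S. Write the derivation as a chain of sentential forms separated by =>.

S => Z   [S ::= Z]
Z => fox S Z   [Z ::= fox S Z]
fox S Z => fox Z Z   [S ::= Z]
fox Z Z => fox fox S Z Z   [Z ::= fox S Z]
fox fox S Z Z => fox fox Z Z Z   [S ::= Z]
fox fox Z Z Z => fox fox Z runs Z Z   [Z ::= Z runs]
fox fox Z runs Z Z => fox fox Z runs runs Z Z   [Z ::= Z runs]
fox fox Z runs runs Z Z => fox fox fox runs runs Z Z   [Z ::= fox]
fox fox fox runs runs Z Z => fox fox fox runs runs fox Z   [Z ::= fox]
fox fox fox runs runs fox Z => fox fox fox runs runs fox fox S Z   [Z ::= fox S Z]
fox fox fox runs runs fox fox S Z => fox fox fox runs runs fox fox runs three fox Z   [S ::= runs three fox]
fox fox fox runs runs fox fox runs three fox Z => fox fox fox runs runs fox fox runs three fox Z runs   [Z ::= Z runs]
fox fox fox runs runs fox fox runs three fox Z runs => fox fox fox runs runs fox fox runs three fox Z runs runs   [Z ::= Z runs]
fox fox fox runs runs fox fox runs three fox Z runs runs => fox fox fox runs runs fox fox runs three fox fox runs runs   [Z ::= fox]

S => Z => fox S Z => fox Z Z => fox fox S Z Z => fox fox Z Z Z => fox fox Z runs Z Z => fox fox Z runs runs Z Z => fox fox fox runs runs Z Z => fox fox fox runs runs fox Z => fox fox fox runs runs fox fox S Z => fox fox fox runs runs fox fox runs three fox Z => fox fox fox runs runs fox fox runs three fox Z runs => fox fox fox runs runs fox fox runs three fox Z runs runs => fox fox fox runs runs fox fox runs three fox fox runs runs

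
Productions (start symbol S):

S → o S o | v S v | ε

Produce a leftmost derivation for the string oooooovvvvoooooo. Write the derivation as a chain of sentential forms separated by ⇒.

S ⇒ oSo ⇒ ooSoo ⇒ oooSooo ⇒ ooooSoooo ⇒ oooooSooooo ⇒ ooooooSoooooo ⇒ oooooovSvoooooo ⇒ oooooovvSvvoooooo ⇒ oooooovvvvoooooo

S ⇒ oSo   [S → o S o]
oSo ⇒ ooSoo   [S → o S o]
ooSoo ⇒ oooSooo   [S → o S o]
oooSooo ⇒ ooooSoooo   [S → o S o]
ooooSoooo ⇒ oooooSooooo   [S → o S o]
oooooSooooo ⇒ ooooooSoooooo   [S → o S o]
ooooooSoooooo ⇒ oooooovSvoooooo   [S → v S v]
oooooovSvoooooo ⇒ oooooovvSvvoooooo   [S → v S v]
oooooovvSvvoooooo ⇒ oooooovvvvoooooo   [S → ε]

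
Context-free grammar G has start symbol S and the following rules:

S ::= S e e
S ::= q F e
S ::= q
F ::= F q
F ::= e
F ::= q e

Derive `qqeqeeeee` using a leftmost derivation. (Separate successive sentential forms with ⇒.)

S ⇒ See   [S ::= S e e]
See ⇒ Seeee   [S ::= S e e]
Seeee ⇒ qFeeeee   [S ::= q F e]
qFeeeee ⇒ qFqeeeee   [F ::= F q]
qFqeeeee ⇒ qqeqeeeee   [F ::= q e]

S⇒See⇒Seeee⇒qFeeeee⇒qFqeeeee⇒qqeqeeeee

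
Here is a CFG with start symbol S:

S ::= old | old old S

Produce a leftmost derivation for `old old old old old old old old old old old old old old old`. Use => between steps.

S => old old S => old old old old S => old old old old old old S => old old old old old old old old S => old old old old old old old old old old S => old old old old old old old old old old old old S => old old old old old old old old old old old old old old S => old old old old old old old old old old old old old old old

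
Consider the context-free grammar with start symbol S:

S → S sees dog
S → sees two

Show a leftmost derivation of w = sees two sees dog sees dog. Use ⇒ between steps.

S ⇒ S sees dog ⇒ S sees dog sees dog ⇒ sees two sees dog sees dog

S ⇒ S sees dog   [S → S sees dog]
S sees dog ⇒ S sees dog sees dog   [S → S sees dog]
S sees dog sees dog ⇒ sees two sees dog sees dog   [S → sees two]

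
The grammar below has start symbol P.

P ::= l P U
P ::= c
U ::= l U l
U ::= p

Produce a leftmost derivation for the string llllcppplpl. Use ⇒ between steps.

P ⇒ lPU ⇒ llPUU ⇒ lllPUUU ⇒ llllPUUUU ⇒ llllcUUUU ⇒ llllcpUUU ⇒ llllcppUU ⇒ llllcpppU ⇒ llllcppplUl ⇒ llllcppplpl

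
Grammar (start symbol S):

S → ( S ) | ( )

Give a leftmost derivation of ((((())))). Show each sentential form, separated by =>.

S => (S) => ((S)) => (((S))) => ((((S)))) => ((((()))))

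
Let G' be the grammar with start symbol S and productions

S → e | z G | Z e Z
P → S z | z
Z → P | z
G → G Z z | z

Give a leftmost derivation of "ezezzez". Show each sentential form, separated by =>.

S => ZeZ => PeZ => SzeZ => ZeZzeZ => PeZzeZ => SzeZzeZ => ezeZzeZ => ezezzeZ => ezezzeP => ezezzez

S => ZeZ   [S → Z e Z]
ZeZ => PeZ   [Z → P]
PeZ => SzeZ   [P → S z]
SzeZ => ZeZzeZ   [S → Z e Z]
ZeZzeZ => PeZzeZ   [Z → P]
PeZzeZ => SzeZzeZ   [P → S z]
SzeZzeZ => ezeZzeZ   [S → e]
ezeZzeZ => ezezzeZ   [Z → z]
ezezzeZ => ezezzeP   [Z → P]
ezezzeP => ezezzez   [P → z]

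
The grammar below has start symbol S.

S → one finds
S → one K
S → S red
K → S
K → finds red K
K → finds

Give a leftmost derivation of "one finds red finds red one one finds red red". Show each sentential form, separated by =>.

S => S red   [S → S red]
S red => one K red   [S → one K]
one K red => one finds red K red   [K → finds red K]
one finds red K red => one finds red finds red K red   [K → finds red K]
one finds red finds red K red => one finds red finds red S red   [K → S]
one finds red finds red S red => one finds red finds red one K red   [S → one K]
one finds red finds red one K red => one finds red finds red one S red   [K → S]
one finds red finds red one S red => one finds red finds red one S red red   [S → S red]
one finds red finds red one S red red => one finds red finds red one one finds red red   [S → one finds]

S => S red => one K red => one finds red K red => one finds red finds red K red => one finds red finds red S red => one finds red finds red one K red => one finds red finds red one S red => one finds red finds red one S red red => one finds red finds red one one finds red red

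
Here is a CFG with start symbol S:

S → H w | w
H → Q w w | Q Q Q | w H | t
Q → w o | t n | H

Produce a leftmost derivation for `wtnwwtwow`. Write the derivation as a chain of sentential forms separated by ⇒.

S ⇒ Hw ⇒ QQQw ⇒ HQQw ⇒ wHQQw ⇒ wQwwQQw ⇒ wtnwwQQw ⇒ wtnwwHQw ⇒ wtnwwtQw ⇒ wtnwwtwow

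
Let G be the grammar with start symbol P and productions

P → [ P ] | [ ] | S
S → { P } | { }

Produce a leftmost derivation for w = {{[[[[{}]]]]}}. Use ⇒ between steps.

P ⇒ S ⇒ {P} ⇒ {S} ⇒ {{P}} ⇒ {{[P]}} ⇒ {{[[P]]}} ⇒ {{[[[P]]]}} ⇒ {{[[[[P]]]]}} ⇒ {{[[[[S]]]]}} ⇒ {{[[[[{}]]]]}}

P ⇒ S   [P → S]
S ⇒ {P}   [S → { P }]
{P} ⇒ {S}   [P → S]
{S} ⇒ {{P}}   [S → { P }]
{{P}} ⇒ {{[P]}}   [P → [ P ]]
{{[P]}} ⇒ {{[[P]]}}   [P → [ P ]]
{{[[P]]}} ⇒ {{[[[P]]]}}   [P → [ P ]]
{{[[[P]]]}} ⇒ {{[[[[P]]]]}}   [P → [ P ]]
{{[[[[P]]]]}} ⇒ {{[[[[S]]]]}}   [P → S]
{{[[[[S]]]]}} ⇒ {{[[[[{}]]]]}}   [S → { }]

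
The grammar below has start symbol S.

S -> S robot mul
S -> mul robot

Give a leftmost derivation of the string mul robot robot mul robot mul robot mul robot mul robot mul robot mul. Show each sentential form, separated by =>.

S => S robot mul => S robot mul robot mul => S robot mul robot mul robot mul => S robot mul robot mul robot mul robot mul => S robot mul robot mul robot mul robot mul robot mul => S robot mul robot mul robot mul robot mul robot mul robot mul => mul robot robot mul robot mul robot mul robot mul robot mul robot mul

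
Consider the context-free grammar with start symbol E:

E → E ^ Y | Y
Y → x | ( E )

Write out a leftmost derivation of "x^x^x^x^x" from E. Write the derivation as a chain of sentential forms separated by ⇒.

E⇒E^Y⇒E^Y^Y⇒E^Y^Y^Y⇒E^Y^Y^Y^Y⇒Y^Y^Y^Y^Y⇒x^Y^Y^Y^Y⇒x^x^Y^Y^Y⇒x^x^x^Y^Y⇒x^x^x^x^Y⇒x^x^x^x^x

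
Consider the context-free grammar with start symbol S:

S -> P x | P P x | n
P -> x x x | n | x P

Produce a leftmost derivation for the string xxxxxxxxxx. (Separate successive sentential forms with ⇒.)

S ⇒ PPx ⇒ xxxPx ⇒ xxxxPx ⇒ xxxxxPx ⇒ xxxxxxPx ⇒ xxxxxxxxxx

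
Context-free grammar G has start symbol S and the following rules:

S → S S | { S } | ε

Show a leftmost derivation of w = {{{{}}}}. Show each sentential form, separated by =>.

S => SS => {S}S => {SS}S => {{S}S}S => {{{S}}S}S => {{{{S}}}S}S => {{{{}}}S}S => {{{{}}}}S => {{{{}}}}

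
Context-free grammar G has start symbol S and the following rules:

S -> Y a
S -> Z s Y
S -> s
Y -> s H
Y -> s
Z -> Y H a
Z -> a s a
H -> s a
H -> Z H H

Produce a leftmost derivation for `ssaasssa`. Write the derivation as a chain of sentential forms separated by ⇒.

S ⇒ ZsY ⇒ YHasY ⇒ sHasY ⇒ ssaasY ⇒ ssaassH ⇒ ssaasssa

S ⇒ ZsY   [S -> Z s Y]
ZsY ⇒ YHasY   [Z -> Y H a]
YHasY ⇒ sHasY   [Y -> s]
sHasY ⇒ ssaasY   [H -> s a]
ssaasY ⇒ ssaassH   [Y -> s H]
ssaassH ⇒ ssaasssa   [H -> s a]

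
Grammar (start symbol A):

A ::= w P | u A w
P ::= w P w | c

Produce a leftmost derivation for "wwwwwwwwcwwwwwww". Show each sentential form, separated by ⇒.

A ⇒ wP ⇒ wwPw ⇒ wwwPww ⇒ wwwwPwww ⇒ wwwwwPwwww ⇒ wwwwwwPwwwww ⇒ wwwwwwwPwwwwww ⇒ wwwwwwwwPwwwwwww ⇒ wwwwwwwwcwwwwwww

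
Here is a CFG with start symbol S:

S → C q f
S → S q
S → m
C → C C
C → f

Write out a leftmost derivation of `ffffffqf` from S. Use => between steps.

S=>Cqf=>CCqf=>CCCqf=>CCCCqf=>CCCCCqf=>CCCCCCqf=>fCCCCCqf=>ffCCCCqf=>fffCCCqf=>ffffCCqf=>fffffCqf=>ffffffqf

S => Cqf   [S → C q f]
Cqf => CCqf   [C → C C]
CCqf => CCCqf   [C → C C]
CCCqf => CCCCqf   [C → C C]
CCCCqf => CCCCCqf   [C → C C]
CCCCCqf => CCCCCCqf   [C → C C]
CCCCCCqf => fCCCCCqf   [C → f]
fCCCCCqf => ffCCCCqf   [C → f]
ffCCCCqf => fffCCCqf   [C → f]
fffCCCqf => ffffCCqf   [C → f]
ffffCCqf => fffffCqf   [C → f]
fffffCqf => ffffffqf   [C → f]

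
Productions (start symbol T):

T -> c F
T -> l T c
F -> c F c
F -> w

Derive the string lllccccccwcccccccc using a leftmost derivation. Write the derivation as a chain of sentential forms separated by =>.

T => lTc => llTcc => lllTccc => lllcFccc => lllccFcccc => lllcccFccccc => lllccccFcccccc => lllcccccFccccccc => lllccccccFcccccccc => lllccccccwcccccccc

T => lTc   [T -> l T c]
lTc => llTcc   [T -> l T c]
llTcc => lllTccc   [T -> l T c]
lllTccc => lllcFccc   [T -> c F]
lllcFccc => lllccFcccc   [F -> c F c]
lllccFcccc => lllcccFccccc   [F -> c F c]
lllcccFccccc => lllccccFcccccc   [F -> c F c]
lllccccFcccccc => lllcccccFccccccc   [F -> c F c]
lllcccccFccccccc => lllccccccFcccccccc   [F -> c F c]
lllccccccFcccccccc => lllccccccwcccccccc   [F -> w]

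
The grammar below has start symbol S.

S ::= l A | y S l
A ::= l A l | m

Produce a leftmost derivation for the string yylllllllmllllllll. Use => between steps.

S=>ySl=>yySll=>yylAll=>yyllAlll=>yylllAllll=>yyllllAlllll=>yylllllAllllll=>yyllllllAlllllll=>yylllllllAllllllll=>yylllllllmllllllll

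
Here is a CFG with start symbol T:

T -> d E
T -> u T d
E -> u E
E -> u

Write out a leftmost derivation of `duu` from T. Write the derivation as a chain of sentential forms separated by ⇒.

T ⇒ dE   [T -> d E]
dE ⇒ duE   [E -> u E]
duE ⇒ duu   [E -> u]

T ⇒ dE ⇒ duE ⇒ duu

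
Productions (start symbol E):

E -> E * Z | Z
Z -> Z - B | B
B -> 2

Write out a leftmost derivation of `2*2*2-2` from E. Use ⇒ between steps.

E⇒E*Z⇒E*Z*Z⇒Z*Z*Z⇒B*Z*Z⇒2*Z*Z⇒2*B*Z⇒2*2*Z⇒2*2*Z-B⇒2*2*B-B⇒2*2*2-B⇒2*2*2-2

E ⇒ E*Z   [E -> E * Z]
E*Z ⇒ E*Z*Z   [E -> E * Z]
E*Z*Z ⇒ Z*Z*Z   [E -> Z]
Z*Z*Z ⇒ B*Z*Z   [Z -> B]
B*Z*Z ⇒ 2*Z*Z   [B -> 2]
2*Z*Z ⇒ 2*B*Z   [Z -> B]
2*B*Z ⇒ 2*2*Z   [B -> 2]
2*2*Z ⇒ 2*2*Z-B   [Z -> Z - B]
2*2*Z-B ⇒ 2*2*B-B   [Z -> B]
2*2*B-B ⇒ 2*2*2-B   [B -> 2]
2*2*2-B ⇒ 2*2*2-2   [B -> 2]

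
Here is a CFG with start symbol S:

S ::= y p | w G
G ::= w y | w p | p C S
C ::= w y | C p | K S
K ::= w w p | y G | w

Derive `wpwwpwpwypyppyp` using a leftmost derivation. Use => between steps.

S => wG => wpCS => wpCpS => wpKSpS => wpwwpSpS => wpwwpwGpS => wpwwpwpCSpS => wpwwpwpKSSpS => wpwwpwpwSSpS => wpwwpwpwypSpS => wpwwpwpwypyppS => wpwwpwpwypyppyp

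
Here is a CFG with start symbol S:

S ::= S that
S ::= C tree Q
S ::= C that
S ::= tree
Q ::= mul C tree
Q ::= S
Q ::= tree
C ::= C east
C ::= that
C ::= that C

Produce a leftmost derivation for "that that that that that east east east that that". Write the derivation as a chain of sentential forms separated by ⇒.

S ⇒ S that ⇒ C that that ⇒ that C that that ⇒ that C east that that ⇒ that C east east that that ⇒ that that C east east that that ⇒ that that C east east east that that ⇒ that that that C east east east that that ⇒ that that that that C east east east that that ⇒ that that that that that east east east that that

S ⇒ S that   [S ::= S that]
S that ⇒ C that that   [S ::= C that]
C that that ⇒ that C that that   [C ::= that C]
that C that that ⇒ that C east that that   [C ::= C east]
that C east that that ⇒ that C east east that that   [C ::= C east]
that C east east that that ⇒ that that C east east that that   [C ::= that C]
that that C east east that that ⇒ that that C east east east that that   [C ::= C east]
that that C east east east that that ⇒ that that that C east east east that that   [C ::= that C]
that that that C east east east that that ⇒ that that that that C east east east that that   [C ::= that C]
that that that that C east east east that that ⇒ that that that that that east east east that that   [C ::= that]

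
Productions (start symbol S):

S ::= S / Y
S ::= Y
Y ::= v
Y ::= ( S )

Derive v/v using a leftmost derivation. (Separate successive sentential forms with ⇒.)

S ⇒ S/Y ⇒ Y/Y ⇒ v/Y ⇒ v/v

S ⇒ S/Y   [S ::= S / Y]
S/Y ⇒ Y/Y   [S ::= Y]
Y/Y ⇒ v/Y   [Y ::= v]
v/Y ⇒ v/v   [Y ::= v]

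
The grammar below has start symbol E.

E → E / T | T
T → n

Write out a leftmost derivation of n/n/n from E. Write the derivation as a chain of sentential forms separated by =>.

E => E/T => E/T/T => T/T/T => n/T/T => n/n/T => n/n/n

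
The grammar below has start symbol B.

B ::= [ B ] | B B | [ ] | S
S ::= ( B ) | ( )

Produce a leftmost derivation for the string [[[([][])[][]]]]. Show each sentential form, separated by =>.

B => [B] => [[B]] => [[[B]]] => [[[BB]]] => [[[BBB]]] => [[[SBB]]] => [[[(B)BB]]] => [[[(BB)BB]]] => [[[([]B)BB]]] => [[[([][])BB]]] => [[[([][])[]B]]] => [[[([][])[][]]]]

B => [B]   [B ::= [ B ]]
[B] => [[B]]   [B ::= [ B ]]
[[B]] => [[[B]]]   [B ::= [ B ]]
[[[B]]] => [[[BB]]]   [B ::= B B]
[[[BB]]] => [[[BBB]]]   [B ::= B B]
[[[BBB]]] => [[[SBB]]]   [B ::= S]
[[[SBB]]] => [[[(B)BB]]]   [S ::= ( B )]
[[[(B)BB]]] => [[[(BB)BB]]]   [B ::= B B]
[[[(BB)BB]]] => [[[([]B)BB]]]   [B ::= [ ]]
[[[([]B)BB]]] => [[[([][])BB]]]   [B ::= [ ]]
[[[([][])BB]]] => [[[([][])[]B]]]   [B ::= [ ]]
[[[([][])[]B]]] => [[[([][])[][]]]]   [B ::= [ ]]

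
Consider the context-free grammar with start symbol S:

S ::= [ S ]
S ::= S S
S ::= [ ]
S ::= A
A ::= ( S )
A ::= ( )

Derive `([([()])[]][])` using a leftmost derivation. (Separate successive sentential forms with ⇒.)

S ⇒ A   [S ::= A]
A ⇒ (S)   [A ::= ( S )]
(S) ⇒ (SS)   [S ::= S S]
(SS) ⇒ ([S]S)   [S ::= [ S ]]
([S]S) ⇒ ([SS]S)   [S ::= S S]
([SS]S) ⇒ ([AS]S)   [S ::= A]
([AS]S) ⇒ ([(S)S]S)   [A ::= ( S )]
([(S)S]S) ⇒ ([([S])S]S)   [S ::= [ S ]]
([([S])S]S) ⇒ ([([A])S]S)   [S ::= A]
([([A])S]S) ⇒ ([([()])S]S)   [A ::= ( )]
([([()])S]S) ⇒ ([([()])[]]S)   [S ::= [ ]]
([([()])[]]S) ⇒ ([([()])[]][])   [S ::= [ ]]

S ⇒ A ⇒ (S) ⇒ (SS) ⇒ ([S]S) ⇒ ([SS]S) ⇒ ([AS]S) ⇒ ([(S)S]S) ⇒ ([([S])S]S) ⇒ ([([A])S]S) ⇒ ([([()])S]S) ⇒ ([([()])[]]S) ⇒ ([([()])[]][])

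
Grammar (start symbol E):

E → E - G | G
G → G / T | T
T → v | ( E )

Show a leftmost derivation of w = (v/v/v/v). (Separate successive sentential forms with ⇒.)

E ⇒ G ⇒ T ⇒ (E) ⇒ (G) ⇒ (G/T) ⇒ (G/T/T) ⇒ (G/T/T/T) ⇒ (T/T/T/T) ⇒ (v/T/T/T) ⇒ (v/v/T/T) ⇒ (v/v/v/T) ⇒ (v/v/v/v)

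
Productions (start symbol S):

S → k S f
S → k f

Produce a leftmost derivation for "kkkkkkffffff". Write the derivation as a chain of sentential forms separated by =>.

S => kSf => kkSff => kkkSfff => kkkkSffff => kkkkkSfffff => kkkkkkffffff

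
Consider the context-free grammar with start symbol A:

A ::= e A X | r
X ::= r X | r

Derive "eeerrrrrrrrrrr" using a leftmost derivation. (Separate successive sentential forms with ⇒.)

A ⇒ eAX   [A ::= e A X]
eAX ⇒ eeAXX   [A ::= e A X]
eeAXX ⇒ eeeAXXX   [A ::= e A X]
eeeAXXX ⇒ eeerXXX   [A ::= r]
eeerXXX ⇒ eeerrXXX   [X ::= r X]
eeerrXXX ⇒ eeerrrXXX   [X ::= r X]
eeerrrXXX ⇒ eeerrrrXXX   [X ::= r X]
eeerrrrXXX ⇒ eeerrrrrXXX   [X ::= r X]
eeerrrrrXXX ⇒ eeerrrrrrXXX   [X ::= r X]
eeerrrrrrXXX ⇒ eeerrrrrrrXXX   [X ::= r X]
eeerrrrrrrXXX ⇒ eeerrrrrrrrXX   [X ::= r]
eeerrrrrrrrXX ⇒ eeerrrrrrrrrXX   [X ::= r X]
eeerrrrrrrrrXX ⇒ eeerrrrrrrrrrX   [X ::= r]
eeerrrrrrrrrrX ⇒ eeerrrrrrrrrrr   [X ::= r]

A⇒eAX⇒eeAXX⇒eeeAXXX⇒eeerXXX⇒eeerrXXX⇒eeerrrXXX⇒eeerrrrXXX⇒eeerrrrrXXX⇒eeerrrrrrXXX⇒eeerrrrrrrXXX⇒eeerrrrrrrrXX⇒eeerrrrrrrrrXX⇒eeerrrrrrrrrrX⇒eeerrrrrrrrrrr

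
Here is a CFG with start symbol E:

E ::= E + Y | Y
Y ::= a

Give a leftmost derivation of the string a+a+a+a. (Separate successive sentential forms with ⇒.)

E⇒E+Y⇒E+Y+Y⇒E+Y+Y+Y⇒Y+Y+Y+Y⇒a+Y+Y+Y⇒a+a+Y+Y⇒a+a+a+Y⇒a+a+a+a

E ⇒ E+Y   [E ::= E + Y]
E+Y ⇒ E+Y+Y   [E ::= E + Y]
E+Y+Y ⇒ E+Y+Y+Y   [E ::= E + Y]
E+Y+Y+Y ⇒ Y+Y+Y+Y   [E ::= Y]
Y+Y+Y+Y ⇒ a+Y+Y+Y   [Y ::= a]
a+Y+Y+Y ⇒ a+a+Y+Y   [Y ::= a]
a+a+Y+Y ⇒ a+a+a+Y   [Y ::= a]
a+a+a+Y ⇒ a+a+a+a   [Y ::= a]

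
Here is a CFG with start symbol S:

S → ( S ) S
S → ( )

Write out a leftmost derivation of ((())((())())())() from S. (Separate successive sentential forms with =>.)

S => (S)S   [S → ( S ) S]
(S)S => ((S)S)S   [S → ( S ) S]
((S)S)S => ((())S)S   [S → ( )]
((())S)S => ((())(S)S)S   [S → ( S ) S]
((())(S)S)S => ((())((S)S)S)S   [S → ( S ) S]
((())((S)S)S)S => ((())((())S)S)S   [S → ( )]
((())((())S)S)S => ((())((())())S)S   [S → ( )]
((())((())())S)S => ((())((())())())S   [S → ( )]
((())((())())())S => ((())((())())())()   [S → ( )]

S=>(S)S=>((S)S)S=>((())S)S=>((())(S)S)S=>((())((S)S)S)S=>((())((())S)S)S=>((())((())())S)S=>((())((())())())S=>((())((())())())()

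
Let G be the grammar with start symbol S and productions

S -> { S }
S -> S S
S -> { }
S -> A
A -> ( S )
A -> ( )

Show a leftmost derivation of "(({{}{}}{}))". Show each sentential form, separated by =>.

S => A => (S) => (A) => ((S)) => ((SS)) => (({S}S)) => (({SS}S)) => (({{}S}S)) => (({{}{}}S)) => (({{}{}}{}))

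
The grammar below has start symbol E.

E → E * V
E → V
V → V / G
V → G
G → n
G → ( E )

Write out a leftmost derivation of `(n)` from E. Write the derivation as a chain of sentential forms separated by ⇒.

E ⇒ V   [E → V]
V ⇒ G   [V → G]
G ⇒ (E)   [G → ( E )]
(E) ⇒ (V)   [E → V]
(V) ⇒ (G)   [V → G]
(G) ⇒ (n)   [G → n]

E ⇒ V ⇒ G ⇒ (E) ⇒ (V) ⇒ (G) ⇒ (n)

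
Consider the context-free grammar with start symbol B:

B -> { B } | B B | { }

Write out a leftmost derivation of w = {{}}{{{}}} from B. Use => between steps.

B => BB => {B}B => {{}}B => {{}}{B} => {{}}{{B}} => {{}}{{{}}}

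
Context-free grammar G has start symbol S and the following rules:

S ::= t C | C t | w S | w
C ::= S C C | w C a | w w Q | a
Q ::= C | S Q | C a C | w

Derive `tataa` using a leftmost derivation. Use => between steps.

S=>tC=>tSCC=>tCtCC=>tatCC=>tataC=>tataa

S => tC   [S ::= t C]
tC => tSCC   [C ::= S C C]
tSCC => tCtCC   [S ::= C t]
tCtCC => tatCC   [C ::= a]
tatCC => tataC   [C ::= a]
tataC => tataa   [C ::= a]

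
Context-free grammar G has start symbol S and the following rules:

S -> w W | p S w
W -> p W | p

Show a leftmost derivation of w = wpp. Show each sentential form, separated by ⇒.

S ⇒ wW ⇒ wpW ⇒ wpp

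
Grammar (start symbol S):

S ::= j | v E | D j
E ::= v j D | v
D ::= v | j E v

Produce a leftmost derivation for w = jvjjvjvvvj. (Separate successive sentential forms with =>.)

S => Dj   [S ::= D j]
Dj => jEvj   [D ::= j E v]
jEvj => jvjDvj   [E ::= v j D]
jvjDvj => jvjjEvvj   [D ::= j E v]
jvjjEvvj => jvjjvjDvvj   [E ::= v j D]
jvjjvjDvvj => jvjjvjvvvj   [D ::= v]

S => Dj => jEvj => jvjDvj => jvjjEvvj => jvjjvjDvvj => jvjjvjvvvj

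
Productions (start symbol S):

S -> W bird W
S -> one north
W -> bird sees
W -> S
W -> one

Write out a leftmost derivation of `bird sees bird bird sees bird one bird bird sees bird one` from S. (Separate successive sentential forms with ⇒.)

S ⇒ W bird W ⇒ bird sees bird W ⇒ bird sees bird S ⇒ bird sees bird W bird W ⇒ bird sees bird bird sees bird W ⇒ bird sees bird bird sees bird S ⇒ bird sees bird bird sees bird W bird W ⇒ bird sees bird bird sees bird one bird W ⇒ bird sees bird bird sees bird one bird S ⇒ bird sees bird bird sees bird one bird W bird W ⇒ bird sees bird bird sees bird one bird bird sees bird W ⇒ bird sees bird bird sees bird one bird bird sees bird one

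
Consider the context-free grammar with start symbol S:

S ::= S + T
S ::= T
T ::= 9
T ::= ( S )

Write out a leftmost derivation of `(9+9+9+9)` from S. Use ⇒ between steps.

S⇒T⇒(S)⇒(S+T)⇒(S+T+T)⇒(S+T+T+T)⇒(T+T+T+T)⇒(9+T+T+T)⇒(9+9+T+T)⇒(9+9+9+T)⇒(9+9+9+9)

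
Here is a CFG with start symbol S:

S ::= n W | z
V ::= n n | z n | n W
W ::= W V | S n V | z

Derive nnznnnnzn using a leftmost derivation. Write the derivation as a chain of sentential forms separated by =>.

S => nW => nSnV => nnWnV => nnSnVnV => nnznVnV => nnznnnnV => nnznnnnzn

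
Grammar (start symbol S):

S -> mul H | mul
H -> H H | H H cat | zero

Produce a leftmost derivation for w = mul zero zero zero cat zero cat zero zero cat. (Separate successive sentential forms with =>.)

S => mul H   [S -> mul H]
mul H => mul H H cat   [H -> H H cat]
mul H H cat => mul H H H cat   [H -> H H]
mul H H H cat => mul H H cat H H cat   [H -> H H cat]
mul H H cat H H cat => mul H H H cat H H cat   [H -> H H]
mul H H H cat H H cat => mul zero H H cat H H cat   [H -> zero]
mul zero H H cat H H cat => mul zero H H cat H cat H H cat   [H -> H H cat]
mul zero H H cat H cat H H cat => mul zero zero H cat H cat H H cat   [H -> zero]
mul zero zero H cat H cat H H cat => mul zero zero zero cat H cat H H cat   [H -> zero]
mul zero zero zero cat H cat H H cat => mul zero zero zero cat zero cat H H cat   [H -> zero]
mul zero zero zero cat zero cat H H cat => mul zero zero zero cat zero cat zero H cat   [H -> zero]
mul zero zero zero cat zero cat zero H cat => mul zero zero zero cat zero cat zero zero cat   [H -> zero]

S => mul H => mul H H cat => mul H H H cat => mul H H cat H H cat => mul H H H cat H H cat => mul zero H H cat H H cat => mul zero H H cat H cat H H cat => mul zero zero H cat H cat H H cat => mul zero zero zero cat H cat H H cat => mul zero zero zero cat zero cat H H cat => mul zero zero zero cat zero cat zero H cat => mul zero zero zero cat zero cat zero zero cat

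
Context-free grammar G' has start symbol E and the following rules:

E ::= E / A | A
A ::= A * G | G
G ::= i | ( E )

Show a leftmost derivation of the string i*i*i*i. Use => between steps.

E => A   [E ::= A]
A => A*G   [A ::= A * G]
A*G => A*G*G   [A ::= A * G]
A*G*G => A*G*G*G   [A ::= A * G]
A*G*G*G => G*G*G*G   [A ::= G]
G*G*G*G => i*G*G*G   [G ::= i]
i*G*G*G => i*i*G*G   [G ::= i]
i*i*G*G => i*i*i*G   [G ::= i]
i*i*i*G => i*i*i*i   [G ::= i]

E=>A=>A*G=>A*G*G=>A*G*G*G=>G*G*G*G=>i*G*G*G=>i*i*G*G=>i*i*i*G=>i*i*i*i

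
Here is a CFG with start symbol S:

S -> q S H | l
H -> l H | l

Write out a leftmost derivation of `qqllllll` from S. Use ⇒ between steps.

S ⇒ qSH ⇒ qqSHH ⇒ qqlHH ⇒ qqllHH ⇒ qqlllHH ⇒ qqllllHH ⇒ qqlllllH ⇒ qqllllll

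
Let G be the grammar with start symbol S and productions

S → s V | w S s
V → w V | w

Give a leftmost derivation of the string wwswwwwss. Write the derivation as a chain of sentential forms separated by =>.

S => wSs   [S → w S s]
wSs => wwSss   [S → w S s]
wwSss => wwsVss   [S → s V]
wwsVss => wwswVss   [V → w V]
wwswVss => wwswwVss   [V → w V]
wwswwVss => wwswwwVss   [V → w V]
wwswwwVss => wwswwwwss   [V → w]

S => wSs => wwSss => wwsVss => wwswVss => wwswwVss => wwswwwVss => wwswwwwss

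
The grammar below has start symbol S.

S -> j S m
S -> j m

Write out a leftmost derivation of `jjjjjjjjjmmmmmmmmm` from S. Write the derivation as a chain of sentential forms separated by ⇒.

S ⇒ jSm ⇒ jjSmm ⇒ jjjSmmm ⇒ jjjjSmmmm ⇒ jjjjjSmmmmm ⇒ jjjjjjSmmmmmm ⇒ jjjjjjjSmmmmmmm ⇒ jjjjjjjjSmmmmmmmm ⇒ jjjjjjjjjmmmmmmmmm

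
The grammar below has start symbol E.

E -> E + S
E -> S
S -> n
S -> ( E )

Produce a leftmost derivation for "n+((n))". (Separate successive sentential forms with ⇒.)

E ⇒ E+S ⇒ S+S ⇒ n+S ⇒ n+(E) ⇒ n+(S) ⇒ n+((E)) ⇒ n+((S)) ⇒ n+((n))

E ⇒ E+S   [E -> E + S]
E+S ⇒ S+S   [E -> S]
S+S ⇒ n+S   [S -> n]
n+S ⇒ n+(E)   [S -> ( E )]
n+(E) ⇒ n+(S)   [E -> S]
n+(S) ⇒ n+((E))   [S -> ( E )]
n+((E)) ⇒ n+((S))   [E -> S]
n+((S)) ⇒ n+((n))   [S -> n]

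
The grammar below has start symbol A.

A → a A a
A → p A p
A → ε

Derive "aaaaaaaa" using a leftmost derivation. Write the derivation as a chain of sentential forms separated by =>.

A => aAa   [A → a A a]
aAa => aaAaa   [A → a A a]
aaAaa => aaaAaaa   [A → a A a]
aaaAaaa => aaaaAaaaa   [A → a A a]
aaaaAaaaa => aaaaaaaa   [A → ε]

A => aAa => aaAaa => aaaAaaa => aaaaAaaaa => aaaaaaaa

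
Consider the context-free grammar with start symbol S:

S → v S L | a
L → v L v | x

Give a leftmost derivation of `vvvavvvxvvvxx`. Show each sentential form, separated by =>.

S=>vSL=>vvSLL=>vvvSLLL=>vvvaLLL=>vvvavLvLL=>vvvavvLvvLL=>vvvavvvLvvvLL=>vvvavvvxvvvLL=>vvvavvvxvvvxL=>vvvavvvxvvvxx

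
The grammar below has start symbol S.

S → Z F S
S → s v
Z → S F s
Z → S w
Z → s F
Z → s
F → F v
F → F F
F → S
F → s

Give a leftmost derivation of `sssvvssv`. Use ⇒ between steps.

S⇒ZFS⇒sFFS⇒sFvFS⇒sFFvFS⇒ssFvFS⇒ssSvFS⇒sssvvFS⇒sssvvsS⇒sssvvssv

S ⇒ ZFS   [S → Z F S]
ZFS ⇒ sFFS   [Z → s F]
sFFS ⇒ sFvFS   [F → F v]
sFvFS ⇒ sFFvFS   [F → F F]
sFFvFS ⇒ ssFvFS   [F → s]
ssFvFS ⇒ ssSvFS   [F → S]
ssSvFS ⇒ sssvvFS   [S → s v]
sssvvFS ⇒ sssvvsS   [F → s]
sssvvsS ⇒ sssvvssv   [S → s v]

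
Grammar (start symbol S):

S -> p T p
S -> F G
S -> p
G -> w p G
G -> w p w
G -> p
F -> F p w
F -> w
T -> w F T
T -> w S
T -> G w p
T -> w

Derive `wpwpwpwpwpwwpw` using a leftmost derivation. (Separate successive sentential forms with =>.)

S=>FG=>FpwG=>FpwpwG=>FpwpwpwG=>FpwpwpwpwG=>FpwpwpwpwpwG=>wpwpwpwpwpwG=>wpwpwpwpwpwwpw

S => FG   [S -> F G]
FG => FpwG   [F -> F p w]
FpwG => FpwpwG   [F -> F p w]
FpwpwG => FpwpwpwG   [F -> F p w]
FpwpwpwG => FpwpwpwpwG   [F -> F p w]
FpwpwpwpwG => FpwpwpwpwpwG   [F -> F p w]
FpwpwpwpwpwG => wpwpwpwpwpwG   [F -> w]
wpwpwpwpwpwG => wpwpwpwpwpwwpw   [G -> w p w]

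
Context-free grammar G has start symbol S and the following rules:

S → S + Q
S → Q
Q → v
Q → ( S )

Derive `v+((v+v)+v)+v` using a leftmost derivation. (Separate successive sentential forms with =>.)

S => S+Q => S+Q+Q => Q+Q+Q => v+Q+Q => v+(S)+Q => v+(S+Q)+Q => v+(Q+Q)+Q => v+((S)+Q)+Q => v+((S+Q)+Q)+Q => v+((Q+Q)+Q)+Q => v+((v+Q)+Q)+Q => v+((v+v)+Q)+Q => v+((v+v)+v)+Q => v+((v+v)+v)+v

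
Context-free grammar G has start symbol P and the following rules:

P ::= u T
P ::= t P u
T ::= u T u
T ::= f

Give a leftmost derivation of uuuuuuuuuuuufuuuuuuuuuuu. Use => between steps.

P => uT => uuTu => uuuTuu => uuuuTuuu => uuuuuTuuuu => uuuuuuTuuuuu => uuuuuuuTuuuuuu => uuuuuuuuTuuuuuuu => uuuuuuuuuTuuuuuuuu => uuuuuuuuuuTuuuuuuuuu => uuuuuuuuuuuTuuuuuuuuuu => uuuuuuuuuuuuTuuuuuuuuuuu => uuuuuuuuuuuufuuuuuuuuuuu

P => uT   [P ::= u T]
uT => uuTu   [T ::= u T u]
uuTu => uuuTuu   [T ::= u T u]
uuuTuu => uuuuTuuu   [T ::= u T u]
uuuuTuuu => uuuuuTuuuu   [T ::= u T u]
uuuuuTuuuu => uuuuuuTuuuuu   [T ::= u T u]
uuuuuuTuuuuu => uuuuuuuTuuuuuu   [T ::= u T u]
uuuuuuuTuuuuuu => uuuuuuuuTuuuuuuu   [T ::= u T u]
uuuuuuuuTuuuuuuu => uuuuuuuuuTuuuuuuuu   [T ::= u T u]
uuuuuuuuuTuuuuuuuu => uuuuuuuuuuTuuuuuuuuu   [T ::= u T u]
uuuuuuuuuuTuuuuuuuuu => uuuuuuuuuuuTuuuuuuuuuu   [T ::= u T u]
uuuuuuuuuuuTuuuuuuuuuu => uuuuuuuuuuuuTuuuuuuuuuuu   [T ::= u T u]
uuuuuuuuuuuuTuuuuuuuuuuu => uuuuuuuuuuuufuuuuuuuuuuu   [T ::= f]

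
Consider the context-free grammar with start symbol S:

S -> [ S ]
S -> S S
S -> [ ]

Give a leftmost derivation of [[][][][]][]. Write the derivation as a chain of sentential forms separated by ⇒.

S ⇒ SS   [S -> S S]
SS ⇒ [S]S   [S -> [ S ]]
[S]S ⇒ [SS]S   [S -> S S]
[SS]S ⇒ [[]S]S   [S -> [ ]]
[[]S]S ⇒ [[]SS]S   [S -> S S]
[[]SS]S ⇒ [[]SSS]S   [S -> S S]
[[]SSS]S ⇒ [[][]SS]S   [S -> [ ]]
[[][]SS]S ⇒ [[][][]S]S   [S -> [ ]]
[[][][]S]S ⇒ [[][][][]]S   [S -> [ ]]
[[][][][]]S ⇒ [[][][][]][]   [S -> [ ]]

S⇒SS⇒[S]S⇒[SS]S⇒[[]S]S⇒[[]SS]S⇒[[]SSS]S⇒[[][]SS]S⇒[[][][]S]S⇒[[][][][]]S⇒[[][][][]][]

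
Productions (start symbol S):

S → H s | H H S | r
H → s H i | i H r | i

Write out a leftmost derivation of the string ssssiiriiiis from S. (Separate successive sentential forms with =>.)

S => Hs => sHis => ssHiis => sssHiiis => ssssHiiiis => ssssiHriiiis => ssssiiriiiis

S => Hs   [S → H s]
Hs => sHis   [H → s H i]
sHis => ssHiis   [H → s H i]
ssHiis => sssHiiis   [H → s H i]
sssHiiis => ssssHiiiis   [H → s H i]
ssssHiiiis => ssssiHriiiis   [H → i H r]
ssssiHriiiis => ssssiiriiiis   [H → i]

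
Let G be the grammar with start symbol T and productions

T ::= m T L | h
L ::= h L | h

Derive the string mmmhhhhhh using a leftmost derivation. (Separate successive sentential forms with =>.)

T=>mTL=>mmTLL=>mmmTLLL=>mmmhLLL=>mmmhhLLL=>mmmhhhLL=>mmmhhhhLL=>mmmhhhhhL=>mmmhhhhhh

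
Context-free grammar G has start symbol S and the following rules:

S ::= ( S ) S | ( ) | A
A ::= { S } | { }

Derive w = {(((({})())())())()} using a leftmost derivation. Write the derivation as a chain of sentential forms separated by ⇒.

S⇒A⇒{S}⇒{(S)S}⇒{((S)S)S}⇒{(((S)S)S)S}⇒{((((S)S)S)S)S}⇒{((((A)S)S)S)S}⇒{(((({})S)S)S)S}⇒{(((({})())S)S)S}⇒{(((({})())())S)S}⇒{(((({})())())())S}⇒{(((({})())())())()}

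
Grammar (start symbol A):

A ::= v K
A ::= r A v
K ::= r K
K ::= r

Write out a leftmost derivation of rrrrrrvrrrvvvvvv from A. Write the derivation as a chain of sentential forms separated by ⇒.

A ⇒ rAv   [A ::= r A v]
rAv ⇒ rrAvv   [A ::= r A v]
rrAvv ⇒ rrrAvvv   [A ::= r A v]
rrrAvvv ⇒ rrrrAvvvv   [A ::= r A v]
rrrrAvvvv ⇒ rrrrrAvvvvv   [A ::= r A v]
rrrrrAvvvvv ⇒ rrrrrrAvvvvvv   [A ::= r A v]
rrrrrrAvvvvvv ⇒ rrrrrrvKvvvvvv   [A ::= v K]
rrrrrrvKvvvvvv ⇒ rrrrrrvrKvvvvvv   [K ::= r K]
rrrrrrvrKvvvvvv ⇒ rrrrrrvrrKvvvvvv   [K ::= r K]
rrrrrrvrrKvvvvvv ⇒ rrrrrrvrrrvvvvvv   [K ::= r]

A⇒rAv⇒rrAvv⇒rrrAvvv⇒rrrrAvvvv⇒rrrrrAvvvvv⇒rrrrrrAvvvvvv⇒rrrrrrvKvvvvvv⇒rrrrrrvrKvvvvvv⇒rrrrrrvrrKvvvvvv⇒rrrrrrvrrrvvvvvv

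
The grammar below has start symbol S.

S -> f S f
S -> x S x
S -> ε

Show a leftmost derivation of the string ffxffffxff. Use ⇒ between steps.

S ⇒ fSf   [S -> f S f]
fSf ⇒ ffSff   [S -> f S f]
ffSff ⇒ ffxSxff   [S -> x S x]
ffxSxff ⇒ ffxfSfxff   [S -> f S f]
ffxfSfxff ⇒ ffxffSffxff   [S -> f S f]
ffxffSffxff ⇒ ffxffffxff   [S -> ε]

S ⇒ fSf ⇒ ffSff ⇒ ffxSxff ⇒ ffxfSfxff ⇒ ffxffSffxff ⇒ ffxffffxff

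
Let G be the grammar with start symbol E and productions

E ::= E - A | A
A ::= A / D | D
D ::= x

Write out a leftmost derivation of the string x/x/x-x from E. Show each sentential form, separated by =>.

E => E-A => A-A => A/D-A => A/D/D-A => D/D/D-A => x/D/D-A => x/x/D-A => x/x/x-A => x/x/x-D => x/x/x-x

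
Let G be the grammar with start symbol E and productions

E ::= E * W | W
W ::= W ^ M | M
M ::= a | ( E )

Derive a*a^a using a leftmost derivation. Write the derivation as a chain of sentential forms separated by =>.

E=>E*W=>W*W=>M*W=>a*W=>a*W^M=>a*M^M=>a*a^M=>a*a^a

E => E*W   [E ::= E * W]
E*W => W*W   [E ::= W]
W*W => M*W   [W ::= M]
M*W => a*W   [M ::= a]
a*W => a*W^M   [W ::= W ^ M]
a*W^M => a*M^M   [W ::= M]
a*M^M => a*a^M   [M ::= a]
a*a^M => a*a^a   [M ::= a]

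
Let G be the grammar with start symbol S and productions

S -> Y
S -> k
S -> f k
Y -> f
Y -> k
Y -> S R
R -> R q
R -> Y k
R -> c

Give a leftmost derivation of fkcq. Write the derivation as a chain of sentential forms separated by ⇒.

S⇒Y⇒SR⇒fkR⇒fkRq⇒fkcq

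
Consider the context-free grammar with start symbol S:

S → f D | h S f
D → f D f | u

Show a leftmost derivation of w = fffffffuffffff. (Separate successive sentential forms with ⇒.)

S⇒fD⇒ffDf⇒fffDff⇒ffffDfff⇒fffffDffff⇒ffffffDfffff⇒fffffffDffffff⇒fffffffuffffff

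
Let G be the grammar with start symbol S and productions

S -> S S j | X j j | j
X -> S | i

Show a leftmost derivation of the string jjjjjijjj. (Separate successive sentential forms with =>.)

S => SSj => XjjSj => SjjSj => XjjjjSj => SjjjjSj => jjjjjSj => jjjjjXjjj => jjjjjijjj

S => SSj   [S -> S S j]
SSj => XjjSj   [S -> X j j]
XjjSj => SjjSj   [X -> S]
SjjSj => XjjjjSj   [S -> X j j]
XjjjjSj => SjjjjSj   [X -> S]
SjjjjSj => jjjjjSj   [S -> j]
jjjjjSj => jjjjjXjjj   [S -> X j j]
jjjjjXjjj => jjjjjijjj   [X -> i]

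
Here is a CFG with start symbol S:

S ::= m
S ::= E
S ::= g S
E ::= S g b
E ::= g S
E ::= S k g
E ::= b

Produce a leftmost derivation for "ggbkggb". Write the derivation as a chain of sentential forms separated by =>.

S => E => Sgb => Egb => Skggb => gSkggb => ggSkggb => ggEkggb => ggbkggb

S => E   [S ::= E]
E => Sgb   [E ::= S g b]
Sgb => Egb   [S ::= E]
Egb => Skggb   [E ::= S k g]
Skggb => gSkggb   [S ::= g S]
gSkggb => ggSkggb   [S ::= g S]
ggSkggb => ggEkggb   [S ::= E]
ggEkggb => ggbkggb   [E ::= b]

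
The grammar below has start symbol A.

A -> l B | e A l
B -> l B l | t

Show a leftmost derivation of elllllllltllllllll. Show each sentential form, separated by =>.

A => eAl => elBl => ellBll => elllBlll => ellllBllll => elllllBlllll => ellllllBllllll => elllllllBlllllll => ellllllllBllllllll => elllllllltllllllll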